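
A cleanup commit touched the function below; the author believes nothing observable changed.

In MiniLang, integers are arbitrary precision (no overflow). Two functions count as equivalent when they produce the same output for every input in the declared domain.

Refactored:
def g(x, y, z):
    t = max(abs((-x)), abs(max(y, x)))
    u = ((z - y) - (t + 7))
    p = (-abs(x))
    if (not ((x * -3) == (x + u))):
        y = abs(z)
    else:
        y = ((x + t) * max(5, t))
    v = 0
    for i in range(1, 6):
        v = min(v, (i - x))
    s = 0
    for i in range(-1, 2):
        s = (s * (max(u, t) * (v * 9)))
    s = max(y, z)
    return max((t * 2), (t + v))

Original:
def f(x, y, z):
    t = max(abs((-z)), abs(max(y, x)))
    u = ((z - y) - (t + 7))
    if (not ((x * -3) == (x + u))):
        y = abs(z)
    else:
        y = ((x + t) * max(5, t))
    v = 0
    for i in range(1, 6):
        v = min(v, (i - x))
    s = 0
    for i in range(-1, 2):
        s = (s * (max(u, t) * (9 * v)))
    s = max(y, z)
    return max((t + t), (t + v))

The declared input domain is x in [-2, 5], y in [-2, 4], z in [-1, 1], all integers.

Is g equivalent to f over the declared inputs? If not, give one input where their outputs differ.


Run the pair on x=-2, y=-1, z=-1.
f: t becomes 1; next u becomes -8; next (not ((x * -3) == (x + u))) evaluates to true; next y becomes 1; next v becomes 0; next at i=1:; next v becomes 0; next at i=2:; next v becomes 0; next at i=3:; next v becomes 0; next at i=4:; next v becomes 0; next at i=5:; next v becomes 0; next s becomes 0; next at i=-1:; next s becomes 0; next at i=0:; next s becomes 0; next at i=1:; next s becomes 0; next s becomes 1; next final value 2
g: t becomes 2; next u becomes -9; next p becomes -2; next (not ((x * -3) == (x + u))) evaluates to true; next y becomes 1; next v becomes 0; next at i=1:; next v becomes 0; next at i=2:; next v becomes 0; next at i=3:; next v becomes 0; next at i=4:; next v becomes 0; next at i=5:; next v becomes 0; next s becomes 0; next at i=-1:; next s becomes 0; next at i=0:; next s becomes 0; next at i=1:; next s becomes 0; next s becomes 1; next final value 4
2 and 4 differ, so these are not the same function on this domain.
verdict: not equivalent; witness: x=-2, y=-1, z=-1


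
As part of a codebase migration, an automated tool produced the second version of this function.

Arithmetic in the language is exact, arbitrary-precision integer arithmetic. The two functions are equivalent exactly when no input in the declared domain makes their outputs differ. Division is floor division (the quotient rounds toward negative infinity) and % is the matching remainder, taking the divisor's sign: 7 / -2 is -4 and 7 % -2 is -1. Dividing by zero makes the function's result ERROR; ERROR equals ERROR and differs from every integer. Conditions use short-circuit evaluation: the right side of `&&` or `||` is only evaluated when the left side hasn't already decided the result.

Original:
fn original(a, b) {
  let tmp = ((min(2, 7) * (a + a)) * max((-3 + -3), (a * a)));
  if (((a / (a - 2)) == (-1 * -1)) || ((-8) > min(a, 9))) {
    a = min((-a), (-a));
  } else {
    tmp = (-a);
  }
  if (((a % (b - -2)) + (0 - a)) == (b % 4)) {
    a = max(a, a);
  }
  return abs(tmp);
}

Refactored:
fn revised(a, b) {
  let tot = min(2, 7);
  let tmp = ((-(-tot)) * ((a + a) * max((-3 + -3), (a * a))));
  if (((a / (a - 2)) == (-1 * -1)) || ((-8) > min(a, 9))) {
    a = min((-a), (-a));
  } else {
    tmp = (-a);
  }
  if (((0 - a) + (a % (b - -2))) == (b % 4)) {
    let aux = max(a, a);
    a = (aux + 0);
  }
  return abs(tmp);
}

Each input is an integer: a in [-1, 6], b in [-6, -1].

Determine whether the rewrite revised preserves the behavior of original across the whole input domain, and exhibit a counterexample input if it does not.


Comparing the listings, the differences include: local variable names differ; also statement counts differ; also arithmetic usage differs; also constant usage differs.
Tracing a=1, b=-3: original: tmp = 4; (((a / (a - 2)) == (-1 * -1)) || ((-8) > min(a, 9))) -> false; tmp = -1; (((a % (b - -2)) + (0 - a)) == (b % 4)) -> false; return 1 | revised: tot = 2; tmp = 4; (((a / (a - 2)) == (-1 * -1)) || ((-8) > min(a, 9))) -> false; tmp = -1; (((0 - a) + (a % (b - -2))) == (b % 4)) -> false; return 1 — matching result 1.
Across all 48 domain points the two functions coincide.
verdict: equivalent


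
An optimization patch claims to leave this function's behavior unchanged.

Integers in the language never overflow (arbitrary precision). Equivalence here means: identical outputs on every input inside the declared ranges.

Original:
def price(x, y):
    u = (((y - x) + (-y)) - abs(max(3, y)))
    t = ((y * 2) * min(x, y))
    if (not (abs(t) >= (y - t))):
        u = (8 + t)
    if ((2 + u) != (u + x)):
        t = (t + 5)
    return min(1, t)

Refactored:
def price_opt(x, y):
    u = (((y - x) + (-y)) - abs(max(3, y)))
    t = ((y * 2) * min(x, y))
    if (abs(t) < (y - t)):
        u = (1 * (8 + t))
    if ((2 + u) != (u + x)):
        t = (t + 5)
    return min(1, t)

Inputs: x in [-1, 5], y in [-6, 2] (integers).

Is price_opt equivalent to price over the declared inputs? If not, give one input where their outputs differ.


Although constant usage differs; boolean connective usage differs; arithmetic usage differs; comparison usage differs, 63/63 inputs agree.
verdict: equivalent


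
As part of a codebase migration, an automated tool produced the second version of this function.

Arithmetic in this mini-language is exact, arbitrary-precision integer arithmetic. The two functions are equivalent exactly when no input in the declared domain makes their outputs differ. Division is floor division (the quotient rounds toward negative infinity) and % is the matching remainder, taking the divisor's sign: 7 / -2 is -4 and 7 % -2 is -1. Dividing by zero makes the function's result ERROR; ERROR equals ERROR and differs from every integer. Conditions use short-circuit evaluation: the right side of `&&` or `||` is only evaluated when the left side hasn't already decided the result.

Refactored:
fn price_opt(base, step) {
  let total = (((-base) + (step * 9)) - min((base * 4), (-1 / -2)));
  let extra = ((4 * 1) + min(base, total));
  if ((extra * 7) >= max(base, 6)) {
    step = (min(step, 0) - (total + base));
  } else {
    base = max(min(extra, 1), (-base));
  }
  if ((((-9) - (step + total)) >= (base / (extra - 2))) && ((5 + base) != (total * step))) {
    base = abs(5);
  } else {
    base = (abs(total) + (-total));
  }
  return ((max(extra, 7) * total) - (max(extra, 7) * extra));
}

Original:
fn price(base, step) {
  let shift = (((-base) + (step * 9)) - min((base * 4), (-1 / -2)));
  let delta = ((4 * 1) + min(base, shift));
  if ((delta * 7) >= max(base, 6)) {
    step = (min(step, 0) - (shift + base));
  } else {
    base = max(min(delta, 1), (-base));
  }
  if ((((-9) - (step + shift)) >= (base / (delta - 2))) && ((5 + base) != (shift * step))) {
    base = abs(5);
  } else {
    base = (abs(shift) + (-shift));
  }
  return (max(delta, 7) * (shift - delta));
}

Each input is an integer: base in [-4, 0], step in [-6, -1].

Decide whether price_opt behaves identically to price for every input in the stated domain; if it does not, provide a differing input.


This is a faithful refactor — local variable names differ, min/max/abs usage differs, constant usage differs, arithmetic usage differs, but the computed results match everywhere.
Tracing base=-1, step=-6: price: shift := -49 | delta := -45 | ((delta * 7) >= max(base, 6)): false | base := 1 | ((((-9) - (step + shift)) >= (base / (delta - 2))) && ((5 + base) != (shift * step))): true | base := 5 | result -28 | price_opt: total := -49 | extra := -45 | ((extra * 7) >= max(base, 6)): false | base := 1 | ((((-9) - (step + total)) >= (base / (extra - 2))) && ((5 + base) != (total * step))): true | base := 5 | result -28 — matching result -28.
Every one of the 30 inputs gives matching results.
verdict: equivalent


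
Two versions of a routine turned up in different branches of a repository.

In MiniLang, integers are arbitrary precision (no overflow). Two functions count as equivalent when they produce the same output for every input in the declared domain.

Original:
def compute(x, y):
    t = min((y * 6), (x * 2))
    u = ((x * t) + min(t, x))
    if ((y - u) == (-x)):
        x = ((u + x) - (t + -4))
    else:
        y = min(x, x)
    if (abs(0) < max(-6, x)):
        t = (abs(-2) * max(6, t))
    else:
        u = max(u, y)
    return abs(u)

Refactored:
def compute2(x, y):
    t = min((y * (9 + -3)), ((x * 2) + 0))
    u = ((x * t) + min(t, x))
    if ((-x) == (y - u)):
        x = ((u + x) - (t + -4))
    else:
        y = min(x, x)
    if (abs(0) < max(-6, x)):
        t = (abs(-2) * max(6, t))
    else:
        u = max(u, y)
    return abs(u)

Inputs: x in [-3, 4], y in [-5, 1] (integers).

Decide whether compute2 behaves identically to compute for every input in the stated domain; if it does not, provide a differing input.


Behavior is preserved: although constant usage differs; and arithmetic usage differs, the outputs never diverge.
One worked example (x=-3, y=-5) — compute: t=-30, then u=60, then ((y - u) == (-x)) is false, then y=-3, then (abs(0) < max(-6, x)) is false, then u=60, then returns 60; compute2: t=-30, then u=60, then ((-x) == (y - u)) is false, then y=-3, then (abs(0) < max(-6, x)) is false, then u=60, then returns 60; agreement on 60.
Across all 56 domain points the two functions coincide.
verdict: equivalent


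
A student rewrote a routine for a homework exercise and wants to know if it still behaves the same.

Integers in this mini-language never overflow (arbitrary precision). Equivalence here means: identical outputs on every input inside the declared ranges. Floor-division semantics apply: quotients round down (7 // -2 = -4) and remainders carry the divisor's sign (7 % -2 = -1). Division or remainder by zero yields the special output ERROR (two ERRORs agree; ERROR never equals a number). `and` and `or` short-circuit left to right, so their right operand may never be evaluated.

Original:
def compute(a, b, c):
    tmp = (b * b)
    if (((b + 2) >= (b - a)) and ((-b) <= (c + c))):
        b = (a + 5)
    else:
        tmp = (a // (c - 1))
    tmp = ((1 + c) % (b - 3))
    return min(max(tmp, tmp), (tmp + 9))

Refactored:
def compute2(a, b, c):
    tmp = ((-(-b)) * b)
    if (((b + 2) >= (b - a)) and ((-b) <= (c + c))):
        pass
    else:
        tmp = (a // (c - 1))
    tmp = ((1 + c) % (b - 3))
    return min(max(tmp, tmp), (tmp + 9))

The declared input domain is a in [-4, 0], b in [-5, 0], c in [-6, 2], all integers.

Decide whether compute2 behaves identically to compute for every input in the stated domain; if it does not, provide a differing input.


Input a=-2, b=-4, c=2: ERROR from compute versus -4 from compute2.
verdict: not equivalent; witness: a=-2, b=-4, c=2


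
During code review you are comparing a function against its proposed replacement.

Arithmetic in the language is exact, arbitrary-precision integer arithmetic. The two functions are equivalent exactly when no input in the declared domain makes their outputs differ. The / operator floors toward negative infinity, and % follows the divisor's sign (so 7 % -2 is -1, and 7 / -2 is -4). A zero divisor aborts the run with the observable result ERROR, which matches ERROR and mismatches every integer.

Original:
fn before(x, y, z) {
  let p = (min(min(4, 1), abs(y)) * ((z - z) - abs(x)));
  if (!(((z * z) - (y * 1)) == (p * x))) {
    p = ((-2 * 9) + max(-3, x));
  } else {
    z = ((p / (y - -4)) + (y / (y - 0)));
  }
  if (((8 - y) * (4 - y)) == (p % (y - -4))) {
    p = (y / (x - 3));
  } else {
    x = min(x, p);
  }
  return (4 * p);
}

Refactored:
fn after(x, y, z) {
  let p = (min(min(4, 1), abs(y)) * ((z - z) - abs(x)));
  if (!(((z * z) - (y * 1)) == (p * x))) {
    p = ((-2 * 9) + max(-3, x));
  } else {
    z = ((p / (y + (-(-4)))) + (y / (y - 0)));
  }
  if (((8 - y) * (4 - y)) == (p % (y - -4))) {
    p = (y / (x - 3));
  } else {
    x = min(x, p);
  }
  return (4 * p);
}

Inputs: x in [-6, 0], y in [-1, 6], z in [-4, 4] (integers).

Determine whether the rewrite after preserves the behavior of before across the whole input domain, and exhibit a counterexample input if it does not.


Side by side, the visible changes include: arithmetic usage differs.
Tracing x=-6, y=5, z=-4: before: p=-6, then (!(((z * z) - (y * 1)) == (p * x))) is true, then p=-21, then (((8 - y) * (4 - y)) == (p % (y - -4))) is false, then x=-21, then returns -84 | after: p=-6, then (!(((z * z) - (y * 1)) == (p * x))) is true, then p=-21, then (((8 - y) * (4 - y)) == (p % (y - -4))) is false, then x=-21, then returns -84 — matching result -84.
Sweeping the whole domain (504 inputs) finds no disagreement.
verdict: equivalent


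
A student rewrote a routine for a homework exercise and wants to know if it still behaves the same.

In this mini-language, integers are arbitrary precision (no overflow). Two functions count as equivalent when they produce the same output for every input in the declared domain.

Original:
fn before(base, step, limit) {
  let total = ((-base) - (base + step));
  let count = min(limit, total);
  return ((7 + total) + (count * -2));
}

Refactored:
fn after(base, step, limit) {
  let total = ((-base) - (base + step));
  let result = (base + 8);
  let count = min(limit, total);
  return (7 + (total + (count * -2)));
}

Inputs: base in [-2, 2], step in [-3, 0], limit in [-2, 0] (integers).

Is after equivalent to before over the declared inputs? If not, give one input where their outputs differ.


Among the additions is an assignment to `result` whose value nothing reads, and its value is discarded; all 60 inputs agree.
verdict: equivalent


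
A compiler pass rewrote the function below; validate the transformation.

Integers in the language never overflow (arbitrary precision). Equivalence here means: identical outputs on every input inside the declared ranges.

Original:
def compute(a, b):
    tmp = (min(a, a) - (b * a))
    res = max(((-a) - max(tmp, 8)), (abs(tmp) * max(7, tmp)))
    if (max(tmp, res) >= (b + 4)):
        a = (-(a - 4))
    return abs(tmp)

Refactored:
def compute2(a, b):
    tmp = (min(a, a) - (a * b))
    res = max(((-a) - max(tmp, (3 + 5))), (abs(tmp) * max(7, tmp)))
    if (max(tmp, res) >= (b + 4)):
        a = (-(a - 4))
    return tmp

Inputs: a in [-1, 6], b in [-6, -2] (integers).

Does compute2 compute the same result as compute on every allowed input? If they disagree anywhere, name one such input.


At a=-1, b=-6: compute gives 7, compute2 gives -7.
verdict: not equivalent; witness: a=-1, b=-6


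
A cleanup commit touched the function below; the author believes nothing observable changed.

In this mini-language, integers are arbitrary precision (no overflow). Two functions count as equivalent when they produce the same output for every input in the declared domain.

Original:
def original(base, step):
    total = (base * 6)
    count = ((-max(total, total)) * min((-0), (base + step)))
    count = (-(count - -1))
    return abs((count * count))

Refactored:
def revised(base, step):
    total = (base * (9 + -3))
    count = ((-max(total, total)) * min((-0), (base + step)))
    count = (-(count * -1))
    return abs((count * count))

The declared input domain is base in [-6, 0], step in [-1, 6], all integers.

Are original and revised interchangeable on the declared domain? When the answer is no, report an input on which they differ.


At base=-6, step=-1: original gives 63001, revised gives 63504.
verdict: not equivalent; witness: base=-6, step=-1


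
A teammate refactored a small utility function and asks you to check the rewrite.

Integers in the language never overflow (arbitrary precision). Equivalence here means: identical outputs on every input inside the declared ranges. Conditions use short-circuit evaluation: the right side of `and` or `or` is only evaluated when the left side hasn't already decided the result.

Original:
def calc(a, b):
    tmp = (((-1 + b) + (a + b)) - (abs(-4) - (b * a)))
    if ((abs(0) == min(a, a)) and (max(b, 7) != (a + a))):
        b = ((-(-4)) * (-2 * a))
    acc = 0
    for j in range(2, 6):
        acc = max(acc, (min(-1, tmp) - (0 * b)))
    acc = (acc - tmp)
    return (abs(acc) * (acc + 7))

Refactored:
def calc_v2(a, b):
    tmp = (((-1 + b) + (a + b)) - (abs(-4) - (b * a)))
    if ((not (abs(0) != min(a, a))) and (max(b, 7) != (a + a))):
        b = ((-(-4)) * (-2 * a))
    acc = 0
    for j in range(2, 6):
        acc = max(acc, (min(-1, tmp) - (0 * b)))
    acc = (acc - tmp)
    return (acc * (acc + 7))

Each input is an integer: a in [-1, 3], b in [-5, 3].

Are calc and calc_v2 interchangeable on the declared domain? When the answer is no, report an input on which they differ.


Consider the input a=0, b=3.
calc: tmp=1, then ((abs(0) == min(a, a)) and (max(b, 7) != (a + a))) is true, then b=0, then acc=0, then (j=2), then acc=0, then (j=3), then acc=0, then (j=4), then acc=0, then (j=5), then acc=0, then acc=-1, then returns 6
calc_v2: tmp=1, then ((not (abs(0) != min(a, a))) and (max(b, 7) != (a + a))) is true, then b=0, then acc=0, then (j=2), then acc=0, then (j=3), then acc=0, then (j=4), then acc=0, then (j=5), then acc=0, then acc=-1, then returns -6
6 != -6, so the rewrite changes behavior.
verdict: not equivalent; witness: a=0, b=3


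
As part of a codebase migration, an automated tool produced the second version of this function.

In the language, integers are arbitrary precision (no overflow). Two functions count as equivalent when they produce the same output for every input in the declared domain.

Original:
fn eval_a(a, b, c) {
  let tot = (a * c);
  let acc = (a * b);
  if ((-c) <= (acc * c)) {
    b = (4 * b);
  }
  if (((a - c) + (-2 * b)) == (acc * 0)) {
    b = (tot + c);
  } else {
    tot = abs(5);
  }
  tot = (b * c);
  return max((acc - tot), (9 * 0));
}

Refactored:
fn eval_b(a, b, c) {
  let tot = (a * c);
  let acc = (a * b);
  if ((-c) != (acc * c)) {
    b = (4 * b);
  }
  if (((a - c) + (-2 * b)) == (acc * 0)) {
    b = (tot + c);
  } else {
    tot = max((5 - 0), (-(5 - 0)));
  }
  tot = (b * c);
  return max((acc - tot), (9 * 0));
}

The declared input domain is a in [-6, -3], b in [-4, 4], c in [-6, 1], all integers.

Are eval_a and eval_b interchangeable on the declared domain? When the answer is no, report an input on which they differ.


Evaluate both at a=-6, b=-4, c=-5.
eval_a: tot=30, then acc=24, then ((-c) <= (acc * c)) is false, then (((a - c) + (-2 * b)) == (acc * 0)) is false, then tot=5, then tot=20, then returns 4
eval_b: tot=30, then acc=24, then ((-c) != (acc * c)) is true, then b=-16, then (((a - c) + (-2 * b)) == (acc * 0)) is false, then tot=5, then tot=80, then returns 0
4 and 0 differ, so these are not the same function on this domain.
verdict: not equivalent; witness: a=-6, b=-4, c=-5


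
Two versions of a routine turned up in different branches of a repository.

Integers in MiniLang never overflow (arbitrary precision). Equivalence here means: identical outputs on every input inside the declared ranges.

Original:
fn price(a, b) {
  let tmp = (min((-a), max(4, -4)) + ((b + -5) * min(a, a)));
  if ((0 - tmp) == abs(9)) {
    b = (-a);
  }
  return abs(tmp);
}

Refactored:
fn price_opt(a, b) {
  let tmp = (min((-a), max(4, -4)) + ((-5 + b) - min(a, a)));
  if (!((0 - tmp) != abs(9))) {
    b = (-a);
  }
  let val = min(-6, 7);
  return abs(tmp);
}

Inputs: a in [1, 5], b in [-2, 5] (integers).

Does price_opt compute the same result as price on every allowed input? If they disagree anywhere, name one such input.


The rewrite breaks on a=1, b=-2, where the results are 8 and 9.
price: tmp = -8; ((0 - tmp) == abs(9)) -> false; return 8
price_opt: tmp = -9; (!((0 - tmp) != abs(9))) -> true; b = -1; val = -6; return 9
verdict: not equivalent; witness: a=1, b=-2


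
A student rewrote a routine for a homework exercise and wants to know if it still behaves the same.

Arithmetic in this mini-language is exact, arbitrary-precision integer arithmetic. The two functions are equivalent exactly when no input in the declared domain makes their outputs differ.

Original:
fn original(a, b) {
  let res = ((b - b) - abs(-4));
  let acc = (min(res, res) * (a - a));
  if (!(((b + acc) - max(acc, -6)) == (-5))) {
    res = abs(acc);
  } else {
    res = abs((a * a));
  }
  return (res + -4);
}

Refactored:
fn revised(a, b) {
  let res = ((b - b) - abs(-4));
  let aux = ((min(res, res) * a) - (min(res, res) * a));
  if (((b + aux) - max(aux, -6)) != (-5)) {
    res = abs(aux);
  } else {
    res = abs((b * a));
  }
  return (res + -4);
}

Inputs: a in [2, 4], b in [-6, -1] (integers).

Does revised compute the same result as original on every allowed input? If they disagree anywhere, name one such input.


These are not equivalent — on a=2, b=-5 the outputs split (0 vs 6).
original: res=-4, then acc=0, then (!(((b + acc) - max(acc, -6)) == (-5))) is false, then res=4, then returns 0
revised: res=-4, then aux=0, then (((b + aux) - max(aux, -6)) != (-5)) is false, then res=10, then returns 6
verdict: not equivalent; witness: a=2, b=-5


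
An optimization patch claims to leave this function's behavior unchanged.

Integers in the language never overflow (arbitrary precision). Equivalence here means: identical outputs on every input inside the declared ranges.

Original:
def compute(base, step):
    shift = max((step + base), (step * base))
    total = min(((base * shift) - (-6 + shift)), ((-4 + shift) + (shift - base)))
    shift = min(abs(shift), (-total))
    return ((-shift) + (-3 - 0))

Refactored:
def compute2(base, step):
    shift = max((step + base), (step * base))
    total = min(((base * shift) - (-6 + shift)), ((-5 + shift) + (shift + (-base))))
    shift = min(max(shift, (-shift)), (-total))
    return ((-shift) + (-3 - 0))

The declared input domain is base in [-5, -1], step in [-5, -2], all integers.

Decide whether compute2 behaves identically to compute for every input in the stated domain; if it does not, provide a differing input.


These are not equivalent — on base=-1, step=-2 the outputs split (-2 vs -3).
compute: shift := 2 | total := 1 | shift := -1 | result -2
compute2: shift := 2 | total := 0 | shift := 0 | result -3
verdict: not equivalent; witness: base=-1, step=-2


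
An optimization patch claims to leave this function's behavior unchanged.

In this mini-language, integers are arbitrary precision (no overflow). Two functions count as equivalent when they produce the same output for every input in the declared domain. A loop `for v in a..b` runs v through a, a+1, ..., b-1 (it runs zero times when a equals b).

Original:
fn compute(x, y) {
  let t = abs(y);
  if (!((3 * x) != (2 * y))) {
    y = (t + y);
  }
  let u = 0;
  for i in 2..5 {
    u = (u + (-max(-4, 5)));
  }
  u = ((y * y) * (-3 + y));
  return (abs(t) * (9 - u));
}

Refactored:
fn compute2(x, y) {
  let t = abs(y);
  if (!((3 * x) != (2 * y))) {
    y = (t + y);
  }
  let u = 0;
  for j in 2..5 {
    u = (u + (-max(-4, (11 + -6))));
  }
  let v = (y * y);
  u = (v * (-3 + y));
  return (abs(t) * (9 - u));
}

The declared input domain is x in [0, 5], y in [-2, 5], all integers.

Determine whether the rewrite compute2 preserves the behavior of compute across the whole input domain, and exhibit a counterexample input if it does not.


This is a faithful refactor — arithmetic usage differs, plus local variable names differ, plus statement counts differ, plus constant usage differs, but the computed results match everywhere.
As a probe, take x=1, y=-2: compute runs t := 2 | (!((3 * x) != (2 * y))): false | u := 0 | iter i=2: | u := -5 | iter i=3: | u := -10 | iter i=4: | u := -15 | u := -20 | result 58; compute2 runs t := 2 | (!((3 * x) != (2 * y))): false | u := 0 | iter j=2: | u := -5 | iter j=3: | u := -10 | iter j=4: | u := -15 | v := 4 | u := -20 | result 58; both end at 58.
Sweeping the whole domain (48 inputs) finds no disagreement.
verdict: equivalent


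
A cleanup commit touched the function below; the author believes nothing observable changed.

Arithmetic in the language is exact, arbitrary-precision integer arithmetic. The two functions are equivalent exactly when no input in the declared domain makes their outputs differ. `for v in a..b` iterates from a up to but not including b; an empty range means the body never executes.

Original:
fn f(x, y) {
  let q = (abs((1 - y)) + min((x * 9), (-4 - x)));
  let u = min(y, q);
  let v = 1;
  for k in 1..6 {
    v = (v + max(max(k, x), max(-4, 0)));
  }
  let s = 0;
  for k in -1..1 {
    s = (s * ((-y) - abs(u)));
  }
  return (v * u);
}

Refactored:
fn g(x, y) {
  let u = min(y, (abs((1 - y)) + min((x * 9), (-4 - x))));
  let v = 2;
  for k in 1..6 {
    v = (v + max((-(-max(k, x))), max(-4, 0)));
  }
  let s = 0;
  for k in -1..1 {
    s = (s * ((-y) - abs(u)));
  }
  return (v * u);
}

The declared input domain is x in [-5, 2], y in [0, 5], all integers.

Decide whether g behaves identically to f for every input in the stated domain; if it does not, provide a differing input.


x=-5, y=0 yields -704 from f but -748 from g.
verdict: not equivalent; witness: x=-5, y=0


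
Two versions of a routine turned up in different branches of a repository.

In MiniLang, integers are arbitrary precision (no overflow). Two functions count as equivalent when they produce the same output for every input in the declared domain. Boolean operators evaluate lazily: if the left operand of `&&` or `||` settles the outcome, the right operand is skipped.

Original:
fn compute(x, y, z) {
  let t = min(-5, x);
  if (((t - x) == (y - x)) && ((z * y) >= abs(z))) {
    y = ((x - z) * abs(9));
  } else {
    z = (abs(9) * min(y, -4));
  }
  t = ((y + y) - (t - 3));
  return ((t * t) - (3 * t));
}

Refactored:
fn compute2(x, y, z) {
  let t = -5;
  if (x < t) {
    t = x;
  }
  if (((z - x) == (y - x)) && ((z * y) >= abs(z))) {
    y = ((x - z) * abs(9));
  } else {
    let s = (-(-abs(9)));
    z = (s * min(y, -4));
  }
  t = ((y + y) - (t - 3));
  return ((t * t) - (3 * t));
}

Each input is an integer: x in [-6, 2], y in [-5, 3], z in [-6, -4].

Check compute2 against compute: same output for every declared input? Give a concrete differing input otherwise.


There is a counterexample at x=-6, y=-5, z=-5: 4 on one side, 108 on the other.
compute: t=-6, then (((t - x) == (y - x)) && ((z * y) >= abs(z))) is false, then z=-45, then t=-1, then returns 4
compute2: t=-5, then (x < t) is true, then t=-6, then (((z - x) == (y - x)) && ((z * y) >= abs(z))) is true, then y=-9, then t=-9, then returns 108
verdict: not equivalent; witness: x=-6, y=-5, z=-5


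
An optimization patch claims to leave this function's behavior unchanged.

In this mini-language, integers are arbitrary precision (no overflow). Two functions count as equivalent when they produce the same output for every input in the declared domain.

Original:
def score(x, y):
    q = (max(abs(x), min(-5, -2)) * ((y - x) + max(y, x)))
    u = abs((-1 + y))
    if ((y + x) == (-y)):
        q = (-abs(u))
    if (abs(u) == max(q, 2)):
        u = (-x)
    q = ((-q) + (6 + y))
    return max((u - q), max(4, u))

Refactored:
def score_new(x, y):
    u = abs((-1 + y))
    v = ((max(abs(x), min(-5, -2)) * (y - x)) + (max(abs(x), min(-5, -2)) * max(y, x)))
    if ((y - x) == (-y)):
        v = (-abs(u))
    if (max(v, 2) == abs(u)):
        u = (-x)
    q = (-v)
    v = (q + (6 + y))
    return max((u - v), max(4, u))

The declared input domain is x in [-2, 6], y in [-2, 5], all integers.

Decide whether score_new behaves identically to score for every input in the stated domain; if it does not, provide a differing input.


The rewrite breaks on x=6, y=3, where the results are 11 and 4.
score: q becomes 18; next u becomes 2; next ((y + x) == (-y)) evaluates to false; next (abs(u) == max(q, 2)) evaluates to false; next q becomes -9; next final value 11
score_new: u becomes 2; next v becomes 18; next ((y - x) == (-y)) evaluates to true; next v becomes -2; next (max(v, 2) == abs(u)) evaluates to true; next u becomes -6; next q becomes 2; next v becomes 11; next final value 4
verdict: not equivalent; witness: x=6, y=3


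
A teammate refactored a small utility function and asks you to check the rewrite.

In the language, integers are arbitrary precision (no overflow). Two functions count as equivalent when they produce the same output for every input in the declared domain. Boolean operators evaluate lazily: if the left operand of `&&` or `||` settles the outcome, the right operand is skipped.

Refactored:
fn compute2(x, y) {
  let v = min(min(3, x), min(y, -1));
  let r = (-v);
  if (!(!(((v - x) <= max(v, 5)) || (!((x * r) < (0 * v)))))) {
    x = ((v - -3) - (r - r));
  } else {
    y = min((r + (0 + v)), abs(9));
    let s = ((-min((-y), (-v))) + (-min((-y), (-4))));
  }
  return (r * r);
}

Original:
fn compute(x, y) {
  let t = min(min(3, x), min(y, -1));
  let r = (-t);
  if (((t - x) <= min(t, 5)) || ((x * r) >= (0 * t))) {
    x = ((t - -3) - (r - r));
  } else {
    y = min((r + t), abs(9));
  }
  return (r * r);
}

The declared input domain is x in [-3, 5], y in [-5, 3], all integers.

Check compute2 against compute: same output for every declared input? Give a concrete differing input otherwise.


The suspicious-looking change has no observable effect anywhere in the declared ranges; all 81 inputs agree.
verdict: equivalent


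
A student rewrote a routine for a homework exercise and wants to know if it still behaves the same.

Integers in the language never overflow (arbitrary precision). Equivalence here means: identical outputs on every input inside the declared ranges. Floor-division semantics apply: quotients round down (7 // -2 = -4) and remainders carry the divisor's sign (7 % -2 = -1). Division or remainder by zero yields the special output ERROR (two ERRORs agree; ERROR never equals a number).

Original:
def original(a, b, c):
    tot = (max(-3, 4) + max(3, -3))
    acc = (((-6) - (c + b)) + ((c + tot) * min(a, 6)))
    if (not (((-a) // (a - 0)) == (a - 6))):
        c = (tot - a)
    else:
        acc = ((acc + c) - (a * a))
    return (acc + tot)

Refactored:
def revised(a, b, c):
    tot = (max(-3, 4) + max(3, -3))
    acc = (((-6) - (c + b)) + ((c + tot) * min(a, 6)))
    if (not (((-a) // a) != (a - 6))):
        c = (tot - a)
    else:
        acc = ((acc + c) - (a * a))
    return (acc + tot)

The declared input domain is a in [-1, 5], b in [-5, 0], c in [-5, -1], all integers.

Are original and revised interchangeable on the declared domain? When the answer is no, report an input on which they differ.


Evaluate both at a=-1, b=-5, c=-5.
original: tot := 7 | acc := 2 | (not (((-a) // (a - 0)) == (a - 6))): true | c := 8 | result 9
revised: tot := 7 | acc := 2 | (not (((-a) // a) != (a - 6))): false | acc := -4 | result 3
9 and 3 differ, so these are not the same function on this domain.
verdict: not equivalent; witness: a=-1, b=-5, c=-5


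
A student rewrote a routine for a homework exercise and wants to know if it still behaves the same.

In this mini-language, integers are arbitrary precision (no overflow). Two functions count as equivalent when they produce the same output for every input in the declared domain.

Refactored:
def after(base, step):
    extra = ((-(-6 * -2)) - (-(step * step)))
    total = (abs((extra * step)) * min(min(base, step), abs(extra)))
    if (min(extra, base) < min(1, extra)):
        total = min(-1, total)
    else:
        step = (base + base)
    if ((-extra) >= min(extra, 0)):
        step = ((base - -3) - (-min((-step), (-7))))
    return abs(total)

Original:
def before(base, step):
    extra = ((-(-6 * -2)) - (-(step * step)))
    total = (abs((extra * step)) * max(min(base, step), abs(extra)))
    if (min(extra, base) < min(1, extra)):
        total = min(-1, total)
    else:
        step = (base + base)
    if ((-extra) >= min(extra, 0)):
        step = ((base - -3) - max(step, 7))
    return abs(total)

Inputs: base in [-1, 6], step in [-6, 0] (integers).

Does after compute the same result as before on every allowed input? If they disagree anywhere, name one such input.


There is a counterexample at base=-1, step=-6: 1 on one side, 864 on the other.
before: extra becomes 24; next total becomes 3456; next (min(extra, base) < min(1, extra)) evaluates to true; next total becomes -1; next ((-extra) >= min(extra, 0)) evaluates to false; next final value 1
after: extra becomes 24; next total becomes -864; next (min(extra, base) < min(1, extra)) evaluates to true; next total becomes -864; next ((-extra) >= min(extra, 0)) evaluates to false; next final value 864
verdict: not equivalent; witness: base=-1, step=-6


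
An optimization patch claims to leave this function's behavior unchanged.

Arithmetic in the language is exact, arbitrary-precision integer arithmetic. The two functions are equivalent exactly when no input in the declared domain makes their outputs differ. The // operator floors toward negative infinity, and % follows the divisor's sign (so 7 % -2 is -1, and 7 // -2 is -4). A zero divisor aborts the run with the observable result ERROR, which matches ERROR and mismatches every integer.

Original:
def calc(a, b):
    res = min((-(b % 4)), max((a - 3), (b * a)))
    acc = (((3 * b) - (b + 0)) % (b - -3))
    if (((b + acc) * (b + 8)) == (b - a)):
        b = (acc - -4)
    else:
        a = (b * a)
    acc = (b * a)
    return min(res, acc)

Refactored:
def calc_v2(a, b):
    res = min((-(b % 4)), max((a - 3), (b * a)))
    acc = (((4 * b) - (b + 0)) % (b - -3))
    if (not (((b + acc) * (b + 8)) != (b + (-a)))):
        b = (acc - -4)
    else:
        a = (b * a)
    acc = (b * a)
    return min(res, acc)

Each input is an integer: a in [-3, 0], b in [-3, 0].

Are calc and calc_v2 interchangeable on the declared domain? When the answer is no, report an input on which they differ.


There is a counterexample at a=-1, b=-1: -3 on one side, -5 on the other.
calc: res=-3, then acc=0, then (((b + acc) * (b + 8)) == (b - a)) is false, then a=1, then acc=-1, then returns -3
calc_v2: res=-3, then acc=1, then (not (((b + acc) * (b + 8)) != (b + (-a)))) is true, then b=5, then acc=-5, then returns -5
verdict: not equivalent; witness: a=-1, b=-1


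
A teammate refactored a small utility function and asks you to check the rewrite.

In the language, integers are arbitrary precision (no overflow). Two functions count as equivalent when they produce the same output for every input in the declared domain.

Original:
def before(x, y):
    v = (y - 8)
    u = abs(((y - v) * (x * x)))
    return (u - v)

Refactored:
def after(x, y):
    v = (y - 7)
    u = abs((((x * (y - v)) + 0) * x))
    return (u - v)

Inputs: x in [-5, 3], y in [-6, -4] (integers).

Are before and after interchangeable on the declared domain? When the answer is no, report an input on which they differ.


Input x=-5, y=-6: 214 from before versus 188 from after.
verdict: not equivalent; witness: x=-5, y=-6


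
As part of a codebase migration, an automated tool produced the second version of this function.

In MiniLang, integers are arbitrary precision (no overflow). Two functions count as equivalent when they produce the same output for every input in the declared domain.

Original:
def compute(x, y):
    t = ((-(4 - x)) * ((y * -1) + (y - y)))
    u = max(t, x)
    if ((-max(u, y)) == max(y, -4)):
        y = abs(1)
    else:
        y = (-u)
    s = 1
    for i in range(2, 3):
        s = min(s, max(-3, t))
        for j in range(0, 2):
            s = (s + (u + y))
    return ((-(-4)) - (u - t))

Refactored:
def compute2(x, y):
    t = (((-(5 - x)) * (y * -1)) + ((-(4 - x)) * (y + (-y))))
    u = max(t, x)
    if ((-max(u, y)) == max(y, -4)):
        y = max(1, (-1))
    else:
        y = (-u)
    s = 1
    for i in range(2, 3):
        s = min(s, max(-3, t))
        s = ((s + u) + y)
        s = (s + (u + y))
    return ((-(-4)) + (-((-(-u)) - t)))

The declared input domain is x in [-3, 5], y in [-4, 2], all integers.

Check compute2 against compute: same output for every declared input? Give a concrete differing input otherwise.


There is a counterexample at x=-3, y=-4: -21 on one side, -25 on the other.
compute: t=-28, then u=-3, then ((-max(u, y)) == max(y, -4)) is false, then y=3, then s=1, then (i=2), then s=-3, then (j=0), then s=-3, then (j=1), then s=-3, then returns -21
compute2: t=-32, then u=-3, then ((-max(u, y)) == max(y, -4)) is false, then y=3, then s=1, then (i=2), then s=-3, then s=-3, then s=-3, then returns -25
verdict: not equivalent; witness: x=-3, y=-4


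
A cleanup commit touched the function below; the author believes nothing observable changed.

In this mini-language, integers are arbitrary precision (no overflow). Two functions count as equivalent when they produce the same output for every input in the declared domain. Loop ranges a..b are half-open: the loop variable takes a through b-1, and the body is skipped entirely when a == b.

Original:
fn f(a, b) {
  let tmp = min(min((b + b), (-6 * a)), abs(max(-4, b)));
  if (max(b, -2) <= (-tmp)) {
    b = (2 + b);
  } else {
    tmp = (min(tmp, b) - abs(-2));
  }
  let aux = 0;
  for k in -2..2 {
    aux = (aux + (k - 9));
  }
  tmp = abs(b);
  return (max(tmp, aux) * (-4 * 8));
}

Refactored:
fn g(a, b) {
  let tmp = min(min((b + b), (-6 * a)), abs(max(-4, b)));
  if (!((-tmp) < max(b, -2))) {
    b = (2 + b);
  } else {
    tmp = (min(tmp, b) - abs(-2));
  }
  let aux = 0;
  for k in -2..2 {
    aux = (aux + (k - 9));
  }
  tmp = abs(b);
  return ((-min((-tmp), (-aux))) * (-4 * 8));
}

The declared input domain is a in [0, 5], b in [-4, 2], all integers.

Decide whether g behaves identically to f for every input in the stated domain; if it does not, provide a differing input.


Comparing the listings, the differences include: boolean connective usage differs; comparison usage differs; min/max/abs usage differs.
One worked example (a=1, b=-4) — f: tmp := -8 | (max(b, -2) <= (-tmp)): true | b := -2 | aux := 0 | iter k=-2: | aux := -11 | iter k=-1: | aux := -21 | iter k=0: | aux := -30 | iter k=1: | aux := -38 | tmp := 2 | result -64; g: tmp := -8 | (!((-tmp) < max(b, -2))): true | b := -2 | aux := 0 | iter k=-2: | aux := -11 | iter k=-1: | aux := -21 | iter k=0: | aux := -30 | iter k=1: | aux := -38 | tmp := 2 | result -64; agreement on -64.
Every one of the 42 inputs gives matching results.
verdict: equivalent


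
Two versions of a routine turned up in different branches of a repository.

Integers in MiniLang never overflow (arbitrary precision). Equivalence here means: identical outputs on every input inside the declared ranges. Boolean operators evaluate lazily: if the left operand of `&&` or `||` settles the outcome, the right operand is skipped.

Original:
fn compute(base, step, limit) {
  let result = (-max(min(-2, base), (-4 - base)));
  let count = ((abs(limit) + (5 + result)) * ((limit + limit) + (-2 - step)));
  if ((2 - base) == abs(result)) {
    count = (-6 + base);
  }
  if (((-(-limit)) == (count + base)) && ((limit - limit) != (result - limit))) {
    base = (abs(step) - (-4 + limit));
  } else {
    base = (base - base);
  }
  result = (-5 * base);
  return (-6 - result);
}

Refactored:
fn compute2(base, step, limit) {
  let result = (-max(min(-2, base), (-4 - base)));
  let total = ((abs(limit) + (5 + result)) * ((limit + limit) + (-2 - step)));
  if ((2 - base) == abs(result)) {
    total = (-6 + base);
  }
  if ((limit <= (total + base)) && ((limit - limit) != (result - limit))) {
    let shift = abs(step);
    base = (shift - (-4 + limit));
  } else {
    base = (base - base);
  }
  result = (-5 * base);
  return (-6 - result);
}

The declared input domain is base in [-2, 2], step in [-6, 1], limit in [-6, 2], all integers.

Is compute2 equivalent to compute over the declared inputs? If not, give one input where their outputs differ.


Input base=-2, step=-6, limit=-1: -6 from compute versus 49 from compute2.
verdict: not equivalent; witness: base=-2, step=-6, limit=-1


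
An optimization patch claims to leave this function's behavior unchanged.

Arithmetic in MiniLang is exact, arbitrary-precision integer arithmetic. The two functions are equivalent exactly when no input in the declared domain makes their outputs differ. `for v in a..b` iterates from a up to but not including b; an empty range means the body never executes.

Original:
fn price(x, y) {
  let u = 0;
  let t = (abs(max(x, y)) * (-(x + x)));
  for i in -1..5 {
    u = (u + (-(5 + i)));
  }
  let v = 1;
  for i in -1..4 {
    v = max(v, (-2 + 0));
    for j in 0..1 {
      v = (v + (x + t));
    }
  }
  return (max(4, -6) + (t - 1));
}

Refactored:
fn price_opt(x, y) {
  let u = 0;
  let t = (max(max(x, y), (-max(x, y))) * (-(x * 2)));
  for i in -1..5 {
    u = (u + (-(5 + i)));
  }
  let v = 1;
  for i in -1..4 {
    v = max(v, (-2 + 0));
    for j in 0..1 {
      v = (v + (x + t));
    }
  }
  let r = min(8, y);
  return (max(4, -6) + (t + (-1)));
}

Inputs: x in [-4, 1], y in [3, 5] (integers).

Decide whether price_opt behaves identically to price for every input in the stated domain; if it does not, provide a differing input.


Comparing the listings, the differences include: local variable names differ, and arithmetic usage differs, and min/max/abs usage differs, and constant usage differs, and statement counts differ.
Tracing x=-2, y=5: price: u=0, then t=20, then (i=-1), then u=-4, then (i=0), then u=-9, then (i=1), then u=-15, then (i=2), then u=-22, then (i=3), then u=-30, then (i=4), then u=-39, then v=1, then (i=-1), then v=1, then (j=0), then v=19, then (i=0), then v=19, then (j=0), then v=37, then (i=1), then v=37, then (j=0), then v=55, then (i=2), then v=55, then (j=0), then v=73, then (i=3), then v=73, then (j=0), then v=91, then returns 23 | price_opt: u=0, then t=20, then (i=-1), then u=-4, then (i=0), then u=-9, then (i=1), then u=-15, then (i=2), then u=-22, then (i=3), then u=-30, then (i=4), then u=-39, then v=1, then (i=-1), then v=1, then (j=0), then v=19, then (i=0), then v=19, then (j=0), then v=37, then (i=1), then v=37, then (j=0), then v=55, then (i=2), then v=55, then (j=0), then v=73, then (i=3), then v=73, then (j=0), then v=91, then r=5, then returns 23 — matching result 23.
Across all 18 domain points the two functions coincide.
verdict: equivalent
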